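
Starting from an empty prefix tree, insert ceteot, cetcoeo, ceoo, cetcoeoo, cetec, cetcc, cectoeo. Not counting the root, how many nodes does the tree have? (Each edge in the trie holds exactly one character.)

Trie structure (* marks end of a word):
(root)
└─ c
   └─ e
      ├─ c
      │  └─ t
      │     └─ o
      │        └─ e
      │           └─ o *
      ├─ o
      │  └─ o *
      └─ t
         ├─ c
         │  ├─ c *
         │  └─ o
         │     └─ e
         │        └─ o *
         │           └─ o *
         └─ e
            ├─ c *
            └─ o
               └─ t *
Counting every labelled node above: 20.

20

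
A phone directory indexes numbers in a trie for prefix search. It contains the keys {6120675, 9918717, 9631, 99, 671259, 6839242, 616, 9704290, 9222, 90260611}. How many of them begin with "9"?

6

Walk to "9"; the words in its subtree are exactly those with that prefix.
Matches: "90260611", "9222", "9631", "9704290", "99", "9918717"
Count: 6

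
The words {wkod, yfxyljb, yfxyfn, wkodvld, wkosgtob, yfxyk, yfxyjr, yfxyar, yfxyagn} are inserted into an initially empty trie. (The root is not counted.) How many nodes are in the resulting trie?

28

Count nodes per top-level branch (shared prefixes stored once):
  'w'-branch (wkod, wkodvld, wkosgtob): 12 nodes
  'y'-branch (yfxyagn, yfxyar, yfxyfn, yfxyjr, yfxyk, yfxyljb): 16 nodes
Sum: 28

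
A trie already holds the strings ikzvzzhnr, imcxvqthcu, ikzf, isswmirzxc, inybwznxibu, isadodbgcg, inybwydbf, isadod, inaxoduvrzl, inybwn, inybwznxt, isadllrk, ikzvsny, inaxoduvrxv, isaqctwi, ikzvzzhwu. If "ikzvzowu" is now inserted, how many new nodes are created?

3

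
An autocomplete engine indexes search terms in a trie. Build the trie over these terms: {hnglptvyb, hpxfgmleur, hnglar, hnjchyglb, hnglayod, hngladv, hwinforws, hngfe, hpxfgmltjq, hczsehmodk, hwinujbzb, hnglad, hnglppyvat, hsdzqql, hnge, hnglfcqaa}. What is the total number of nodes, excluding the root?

76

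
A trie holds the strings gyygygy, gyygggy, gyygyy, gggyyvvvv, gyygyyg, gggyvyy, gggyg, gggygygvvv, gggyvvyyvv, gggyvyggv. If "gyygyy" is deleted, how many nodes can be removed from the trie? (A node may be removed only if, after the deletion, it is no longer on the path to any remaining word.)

Walk "gyygyy" from the leaf back toward the root, removing each node that no remaining word uses.
Every node on "gyygyy" is still needed (e.g. by "gyygyyg"), so nothing is freed.
Nodes removed: 0

0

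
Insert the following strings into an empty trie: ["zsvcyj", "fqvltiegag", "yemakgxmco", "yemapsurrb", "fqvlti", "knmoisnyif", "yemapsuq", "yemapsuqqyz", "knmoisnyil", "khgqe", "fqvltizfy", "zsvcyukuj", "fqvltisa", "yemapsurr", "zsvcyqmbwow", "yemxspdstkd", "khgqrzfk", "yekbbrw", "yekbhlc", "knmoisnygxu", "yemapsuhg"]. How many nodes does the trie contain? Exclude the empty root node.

91

Count nodes per top-level branch (shared prefixes stored once):
  'f'-branch (fqvlti, fqvltiegag, fqvltisa, fqvltizfy): 15 nodes
  'k'-branch (khgqe, khgqrzfk, knmoisnygxu, knmoisnyif, knmoisnyil): 22 nodes
  'y'-branch (yekbbrw, yekbhlc, yemakgxmco, yemapsuhg, yemapsuq, yemapsuqqyz, yemapsurr, yemapsurrb, yemxspdstkd): 38 nodes
  'z'-branch (zsvcyj, zsvcyqmbwow, zsvcyukuj): 16 nodes
Sum: 91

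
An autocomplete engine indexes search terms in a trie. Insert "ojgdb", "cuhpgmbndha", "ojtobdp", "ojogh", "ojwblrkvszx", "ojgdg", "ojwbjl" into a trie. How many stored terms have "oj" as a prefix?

Walk to "oj"; the words in its subtree are exactly those with that prefix.
Words under "oj": ojgdb, ojgdg, ojogh, ojtobdp, ojwbjl, ojwblrkvszx
Count: 6

6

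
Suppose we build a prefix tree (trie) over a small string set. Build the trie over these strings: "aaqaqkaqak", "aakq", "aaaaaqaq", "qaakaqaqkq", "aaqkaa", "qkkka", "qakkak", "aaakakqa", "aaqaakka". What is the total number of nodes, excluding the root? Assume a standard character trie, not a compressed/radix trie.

48

Count nodes per top-level branch (shared prefixes stored once):
  'a'-branch (aaaaaqaq, aaakakqa, aakq, aaqaakka, aaqaqkaqak, aaqkaa): 30 nodes
  'q'-branch (qaakaqaqkq, qakkak, qkkka): 18 nodes
Sum: 48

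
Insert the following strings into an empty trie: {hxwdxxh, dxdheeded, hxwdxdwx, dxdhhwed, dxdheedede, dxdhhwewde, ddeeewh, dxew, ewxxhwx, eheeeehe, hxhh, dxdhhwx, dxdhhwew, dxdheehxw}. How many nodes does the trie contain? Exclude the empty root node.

Insert word by word; a character creates a node only if that edge doesn't already exist:
  "hxwdxxh" → 7 new (h, x, w, d, x, x, h)
  "dxdheeded" → 9 new (d, x, d, h, e, e, d, e, d)
  "hxwdxdwx" → prefix "hxwdx" already present; 3 new (d, w, x)
  "dxdhhwed" → prefix "dxdh" already present; 4 new (h, w, e, d)
  "dxdheedede" → prefix "dxdheeded" already present; 1 new (e)
  "dxdhhwewde" → prefix "dxdhhwe" already present; 3 new (w, d, e)
  "ddeeewh" → prefix "d" already present; 6 new (d, e, e, e, w, h)
  "dxew" → prefix "dx" already present; 2 new (e, w)
  "ewxxhwx" → 7 new (e, w, x, x, h, w, x)
  "eheeeehe" → prefix "e" already present; 7 new (h, e, e, e, e, h, e)
  "hxhh" → prefix "hx" already present; 2 new (h, h)
  "dxdhhwx" → prefix "dxdhhw" already present; 1 new (x)
  "dxdhhwew" → prefix "dxdhhwew" already present; 0 new (none)
  "dxdheehxw" → prefix "dxdhee" already present; 3 new (h, x, w)
Total nodes = 7 + 9 + 3 + 4 + 1 + 3 + 6 + 2 + 7 + 7 + 2 + 1 + 0 + 3 = 55

55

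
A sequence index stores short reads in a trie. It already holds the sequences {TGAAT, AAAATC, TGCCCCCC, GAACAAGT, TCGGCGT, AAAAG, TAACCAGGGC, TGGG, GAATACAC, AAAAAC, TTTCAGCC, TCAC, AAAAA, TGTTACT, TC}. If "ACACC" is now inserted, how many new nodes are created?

Walking "ACACC" from the root, the first 1 characters ("A") follow existing edges; "C" is the first miss.
So 5 − 1 = 4 new nodes.

4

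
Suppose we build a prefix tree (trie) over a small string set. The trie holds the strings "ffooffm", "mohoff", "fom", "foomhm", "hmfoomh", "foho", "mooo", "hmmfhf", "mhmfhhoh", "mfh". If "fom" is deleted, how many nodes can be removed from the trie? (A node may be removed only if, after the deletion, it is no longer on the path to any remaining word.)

After clearing the end-marker at "fom", prune upward until reaching a node still needed by another word.
The suffix "m" (1 node) is used only by "fom"; the node for "fo" still has the child "o", so pruning stops there.
Nodes removed: 1

1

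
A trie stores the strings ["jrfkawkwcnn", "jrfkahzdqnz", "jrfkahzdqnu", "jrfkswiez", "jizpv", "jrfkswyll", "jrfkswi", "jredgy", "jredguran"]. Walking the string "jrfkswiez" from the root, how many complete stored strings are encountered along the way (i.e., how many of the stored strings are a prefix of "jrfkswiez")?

2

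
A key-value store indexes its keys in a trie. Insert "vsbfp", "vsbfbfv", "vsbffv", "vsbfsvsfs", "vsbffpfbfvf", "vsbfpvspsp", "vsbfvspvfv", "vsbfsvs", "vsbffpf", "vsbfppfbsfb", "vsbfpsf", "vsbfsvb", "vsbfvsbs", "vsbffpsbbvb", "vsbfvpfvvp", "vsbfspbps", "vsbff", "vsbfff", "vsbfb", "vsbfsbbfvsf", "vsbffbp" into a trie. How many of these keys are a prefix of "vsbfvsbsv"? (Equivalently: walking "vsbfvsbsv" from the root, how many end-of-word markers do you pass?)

1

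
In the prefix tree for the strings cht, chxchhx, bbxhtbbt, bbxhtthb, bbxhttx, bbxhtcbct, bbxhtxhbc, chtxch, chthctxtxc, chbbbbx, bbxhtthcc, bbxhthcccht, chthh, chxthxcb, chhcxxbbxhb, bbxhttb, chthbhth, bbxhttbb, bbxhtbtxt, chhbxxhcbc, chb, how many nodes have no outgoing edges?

Leaves are exactly the stored words that no other stored word extends.
Those words: "bbxhtbbt", "bbxhtbtxt", "bbxhtcbct", "bbxhthcccht", "bbxhttbb", "bbxhtthb", "bbxhtthcc", "bbxhttx", "bbxhtxhbc", "chbbbbx", "chhbxxhcbc", "chhcxxbbxhb", "chthbhth", "chthctxtxc", "chthh", "chtxch", "chxchhx", "chxthxcb"
Leaf count: 18

18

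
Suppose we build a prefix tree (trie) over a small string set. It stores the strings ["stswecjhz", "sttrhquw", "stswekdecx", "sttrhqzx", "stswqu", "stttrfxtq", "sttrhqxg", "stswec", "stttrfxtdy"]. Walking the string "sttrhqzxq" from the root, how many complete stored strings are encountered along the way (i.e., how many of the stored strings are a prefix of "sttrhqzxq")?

1

Traverse "sttrhqzxq" character by character; count nodes along the way that are marked as word ends.
Prefixes of the query that are stored words: "sttrhqzx"
Count: 1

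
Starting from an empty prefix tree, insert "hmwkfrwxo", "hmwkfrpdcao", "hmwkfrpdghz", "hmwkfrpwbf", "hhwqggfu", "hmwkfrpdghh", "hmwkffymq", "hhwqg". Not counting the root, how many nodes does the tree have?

32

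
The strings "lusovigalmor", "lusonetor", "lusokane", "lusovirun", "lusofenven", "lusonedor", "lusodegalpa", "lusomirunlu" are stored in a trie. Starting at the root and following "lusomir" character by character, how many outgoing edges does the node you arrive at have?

Follow the path "lusomir" to its node, then look at its outgoing edges.
Distinct next characters after "lusomir": u.
That node has 1 child edge.

1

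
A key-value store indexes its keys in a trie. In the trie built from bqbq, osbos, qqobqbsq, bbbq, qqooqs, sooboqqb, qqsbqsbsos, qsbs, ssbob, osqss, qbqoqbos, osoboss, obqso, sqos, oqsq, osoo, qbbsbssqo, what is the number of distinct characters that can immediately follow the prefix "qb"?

2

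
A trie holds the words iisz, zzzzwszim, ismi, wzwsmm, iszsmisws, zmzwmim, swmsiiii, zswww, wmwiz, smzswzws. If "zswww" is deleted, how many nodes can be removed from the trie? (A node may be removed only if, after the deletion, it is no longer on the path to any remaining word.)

4

After clearing the end-marker at "zswww", prune upward until reaching a node still needed by another word.
The suffix "swww" (4 nodes) is used only by "zswww"; the node for "z" still has the child "z", so pruning stops there.
Nodes removed: 4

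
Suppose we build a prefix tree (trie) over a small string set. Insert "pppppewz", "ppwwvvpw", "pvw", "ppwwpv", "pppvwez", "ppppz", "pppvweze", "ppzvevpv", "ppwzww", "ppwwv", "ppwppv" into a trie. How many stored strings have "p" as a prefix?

11

Filter for entries beginning with "p":
Words under "p": pppppewz, ppppz, pppvwez, pppvweze, ppwppv, ppwwpv, ppwwv, ppwwvvpw, ppwzww, ppzvevpv, pvw
Count: 11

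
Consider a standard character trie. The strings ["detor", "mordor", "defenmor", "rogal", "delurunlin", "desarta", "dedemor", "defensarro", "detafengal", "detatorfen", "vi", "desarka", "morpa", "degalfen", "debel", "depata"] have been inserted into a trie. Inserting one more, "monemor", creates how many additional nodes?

5

"mo" is already a path in the trie; the remaining "nemor" must be added.
Each of the 5 remaining characters creates one node.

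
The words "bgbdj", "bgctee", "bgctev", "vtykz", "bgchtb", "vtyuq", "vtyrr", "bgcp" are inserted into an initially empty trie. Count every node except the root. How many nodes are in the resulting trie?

23

Insert word by word; a character creates a node only if that edge doesn't already exist:
  "bgbdj" → 5 new (b, g, b, d, j)
  "bgctee" → prefix "bg" already present; 4 new (c, t, e, e)
  "bgctev" → prefix "bgcte" already present; 1 new (v)
  "vtykz" → 5 new (v, t, y, k, z)
  "bgchtb" → prefix "bgc" already present; 3 new (h, t, b)
  "vtyuq" → prefix "vty" already present; 2 new (u, q)
  "vtyrr" → prefix "vty" already present; 2 new (r, r)
  "bgcp" → prefix "bgc" already present; 1 new (p)
Total nodes = 5 + 4 + 1 + 5 + 3 + 2 + 2 + 1 = 23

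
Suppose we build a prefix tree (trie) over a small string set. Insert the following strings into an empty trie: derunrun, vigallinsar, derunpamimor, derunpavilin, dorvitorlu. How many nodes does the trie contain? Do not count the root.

40

For each word, the new-node count is its length minus the longest prefix already in the trie:
  "derunrun" → 8 new (d, e, r, u, n, r, u, n)
  "vigallinsar" → 11 new (v, i, g, a, l, l, i, n, s, a, r)
  "derunpamimor" → prefix "derun" already present; 7 new (p, a, m, i, m, o, r)
  "derunpavilin" → prefix "derunpa" already present; 5 new (v, i, l, i, n)
  "dorvitorlu" → prefix "d" already present; 9 new (o, r, v, i, t, o, r, l, u)
Total nodes = 8 + 11 + 7 + 5 + 9 = 40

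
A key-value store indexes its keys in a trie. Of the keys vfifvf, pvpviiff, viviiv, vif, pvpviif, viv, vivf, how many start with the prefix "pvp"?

2

Traverse to the node for "pvp", then collect every word in that subtree.
Words under "pvp": pvpviif, pvpviiff
Count: 2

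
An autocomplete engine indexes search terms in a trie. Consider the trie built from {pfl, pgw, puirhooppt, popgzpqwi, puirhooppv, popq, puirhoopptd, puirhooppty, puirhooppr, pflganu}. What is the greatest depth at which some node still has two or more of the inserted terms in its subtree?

10

Look for the deepest trie node that still has at least two words in its subtree.
e.g. "puirhooppt" and "puirhoopptd" share the prefix "puirhooppt" of length 10; no pair shares a longer one.
Longest shared-prefix length: 10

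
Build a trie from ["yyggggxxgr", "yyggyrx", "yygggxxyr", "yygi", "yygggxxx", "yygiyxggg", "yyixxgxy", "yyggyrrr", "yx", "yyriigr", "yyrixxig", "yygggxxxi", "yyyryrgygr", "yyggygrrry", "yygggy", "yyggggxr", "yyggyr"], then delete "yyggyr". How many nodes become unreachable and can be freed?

0

After clearing the end-marker at "yyggyr", prune upward until reaching a node still needed by another word.
Every node on "yyggyr" is still needed (e.g. by "yyggyrx"), so nothing is freed.
Nodes removed: 0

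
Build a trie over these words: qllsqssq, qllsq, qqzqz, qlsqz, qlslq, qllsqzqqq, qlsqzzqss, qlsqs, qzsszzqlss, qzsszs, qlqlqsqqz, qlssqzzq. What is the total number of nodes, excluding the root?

Count nodes per top-level branch (shared prefixes stored once):
  'q'-branch (qllsq, qllsqssq, qllsqzqqq, qlqlqsqqz, qlslq, qlsqs, qlsqz, qlsqzzqss, qlssqzzq, qqzqz, qzsszs, qzsszzqlss): 48 nodes
Sum: 48

48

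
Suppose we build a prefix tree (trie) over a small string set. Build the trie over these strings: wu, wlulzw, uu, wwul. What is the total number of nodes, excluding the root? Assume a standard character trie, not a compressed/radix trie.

Trie structure (* marks end of a word):
(root)
├─ u
│  └─ u *
└─ w
   ├─ l
   │  └─ u
   │     └─ l
   │        └─ z
   │           └─ w *
   ├─ u *
   └─ w
      └─ u
         └─ l *
Counting every labelled node above: 12.

12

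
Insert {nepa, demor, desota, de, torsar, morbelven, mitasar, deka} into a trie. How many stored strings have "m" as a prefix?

Filter for entries beginning with "m":
Words under "m": mitasar, morbelven
Count: 2

2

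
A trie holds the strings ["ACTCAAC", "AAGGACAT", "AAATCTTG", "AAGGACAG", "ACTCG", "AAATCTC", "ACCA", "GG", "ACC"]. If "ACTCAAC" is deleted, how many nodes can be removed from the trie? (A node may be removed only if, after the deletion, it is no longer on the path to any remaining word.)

3

A node on "ACTCAAC"'s path can go only if nothing else ends at it or branches off below it.
The suffix "AAC" (3 nodes) is used only by "ACTCAAC"; the node for "ACTC" still has the child "G", so pruning stops there.
Nodes removed: 3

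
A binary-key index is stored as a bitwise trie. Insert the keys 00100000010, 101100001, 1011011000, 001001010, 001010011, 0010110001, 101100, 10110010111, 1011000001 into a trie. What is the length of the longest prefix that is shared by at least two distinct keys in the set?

8

Look for the deepest trie node that still has at least two words in its subtree.
"1011000001" and "101100001" agree on "10110000" (8 characters) before diverging; nothing deeper is shared.
Longest shared-prefix length: 8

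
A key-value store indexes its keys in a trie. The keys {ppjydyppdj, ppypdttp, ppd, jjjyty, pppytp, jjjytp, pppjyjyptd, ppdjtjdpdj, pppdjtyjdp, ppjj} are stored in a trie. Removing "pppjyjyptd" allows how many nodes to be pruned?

Walk "pppjyjyptd" from the leaf back toward the root, removing each node that no remaining word uses.
The suffix "jyjyptd" (7 nodes) is used only by "pppjyjyptd"; the node for "ppp" still has the child "y", so pruning stops there.
Nodes removed: 7

7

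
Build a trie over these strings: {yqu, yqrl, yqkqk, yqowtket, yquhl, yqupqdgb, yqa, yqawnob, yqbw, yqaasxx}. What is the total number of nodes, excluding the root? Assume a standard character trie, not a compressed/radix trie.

Trie structure (* marks end of a word):
(root)
└─ y
   └─ q
      ├─ a *
      │  ├─ a
      │  │  └─ s
      │  │     └─ x
      │  │        └─ x *
      │  └─ w
      │     └─ n
      │        └─ o
      │           └─ b *
      ├─ b
      │  └─ w *
      ├─ k
      │  └─ q
      │     └─ k *
      ├─ o
      │  └─ w
      │     └─ t
      │        └─ k
      │           └─ e
      │              └─ t *
      ├─ r
      │  └─ l *
      └─ u *
         ├─ h
         │  └─ l *
         └─ p
            └─ q
               └─ d
                  └─ g
                     └─ b *
Counting every labelled node above: 32.

32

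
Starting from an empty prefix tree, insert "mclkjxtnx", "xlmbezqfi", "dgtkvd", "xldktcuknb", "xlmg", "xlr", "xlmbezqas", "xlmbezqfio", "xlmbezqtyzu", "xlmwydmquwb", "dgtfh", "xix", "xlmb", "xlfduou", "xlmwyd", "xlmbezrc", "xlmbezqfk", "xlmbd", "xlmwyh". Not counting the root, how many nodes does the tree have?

63

Insert word by word; a character creates a node only if that edge doesn't already exist:
  "mclkjxtnx" → 9 new (m, c, l, k, j, x, t, n, x)
  "xlmbezqfi" → 9 new (x, l, m, b, e, z, q, f, i)
  "dgtkvd" → 6 new (d, g, t, k, v, d)
  "xldktcuknb" → prefix "xl" already present; 8 new (d, k, t, c, u, k, n, b)
  "xlmg" → prefix "xlm" already present; 1 new (g)
  "xlr" → prefix "xl" already present; 1 new (r)
  "xlmbezqas" → prefix "xlmbezq" already present; 2 new (a, s)
  "xlmbezqfio" → prefix "xlmbezqfi" already present; 1 new (o)
  "xlmbezqtyzu" → prefix "xlmbezq" already present; 4 new (t, y, z, u)
  "xlmwydmquwb" → prefix "xlm" already present; 8 new (w, y, d, m, q, u, w, b)
  "dgtfh" → prefix "dgt" already present; 2 new (f, h)
  "xix" → prefix "x" already present; 2 new (i, x)
  "xlmb" → prefix "xlmb" already present; 0 new (none)
  "xlfduou" → prefix "xl" already present; 5 new (f, d, u, o, u)
  "xlmwyd" → prefix "xlmwyd" already present; 0 new (none)
  "xlmbezrc" → prefix "xlmbez" already present; 2 new (r, c)
  "xlmbezqfk" → prefix "xlmbezqf" already present; 1 new (k)
  "xlmbd" → prefix "xlmb" already present; 1 new (d)
  "xlmwyh" → prefix "xlmwy" already present; 1 new (h)
Total nodes = 9 + 9 + 6 + 8 + 1 + 1 + 2 + 1 + 4 + 8 + 2 + 2 + 0 + 5 + 0 + 2 + 1 + 1 + 1 = 63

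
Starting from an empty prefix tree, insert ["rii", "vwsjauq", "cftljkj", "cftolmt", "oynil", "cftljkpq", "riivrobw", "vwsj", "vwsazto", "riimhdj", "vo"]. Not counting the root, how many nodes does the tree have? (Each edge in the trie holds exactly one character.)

42

Insert word by word; a character creates a node only if that edge doesn't already exist:
  "rii" → 3 new (r, i, i)
  "vwsjauq" → 7 new (v, w, s, j, a, u, q)
  "cftljkj" → 7 new (c, f, t, l, j, k, j)
  "cftolmt" → prefix "cft" already present; 4 new (o, l, m, t)
  "oynil" → 5 new (o, y, n, i, l)
  "cftljkpq" → prefix "cftljk" already present; 2 new (p, q)
  "riivrobw" → prefix "rii" already present; 5 new (v, r, o, b, w)
  "vwsj" → prefix "vwsj" already present; 0 new (none)
  "vwsazto" → prefix "vws" already present; 4 new (a, z, t, o)
  "riimhdj" → prefix "rii" already present; 4 new (m, h, d, j)
  "vo" → prefix "v" already present; 1 new (o)
Total nodes = 3 + 7 + 7 + 4 + 5 + 2 + 5 + 0 + 4 + 4 + 1 = 42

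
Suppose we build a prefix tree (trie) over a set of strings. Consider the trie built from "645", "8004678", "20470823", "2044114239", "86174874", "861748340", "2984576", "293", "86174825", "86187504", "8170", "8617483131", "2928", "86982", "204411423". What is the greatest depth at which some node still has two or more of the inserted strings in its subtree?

Equivalently: take the maximum, over all pairs, of their longest common prefix length.
e.g. "204411423" and "2044114239" share the prefix "204411423" of length 9; no pair shares a longer one.
Longest shared-prefix length: 9

9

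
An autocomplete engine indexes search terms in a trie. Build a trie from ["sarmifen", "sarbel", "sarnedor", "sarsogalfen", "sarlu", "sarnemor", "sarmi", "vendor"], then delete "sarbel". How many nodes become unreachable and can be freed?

3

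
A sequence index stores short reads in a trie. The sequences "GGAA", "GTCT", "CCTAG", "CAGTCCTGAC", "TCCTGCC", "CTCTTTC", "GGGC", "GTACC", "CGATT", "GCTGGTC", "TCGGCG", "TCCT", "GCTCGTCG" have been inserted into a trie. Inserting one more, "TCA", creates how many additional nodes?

1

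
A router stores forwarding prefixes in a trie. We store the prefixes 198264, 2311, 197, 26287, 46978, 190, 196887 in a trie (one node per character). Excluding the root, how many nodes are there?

For each word, the new-node count is its length minus the longest prefix already in the trie:
  "198264" → 6 new (1, 9, 8, 2, 6, 4)
  "2311" → 4 new (2, 3, 1, 1)
  "197" → prefix "19" already present; 1 new (7)
  "26287" → prefix "2" already present; 4 new (6, 2, 8, 7)
  "46978" → 5 new (4, 6, 9, 7, 8)
  "190" → prefix "19" already present; 1 new (0)
  "196887" → prefix "19" already present; 4 new (6, 8, 8, 7)
Total nodes = 6 + 4 + 1 + 4 + 5 + 1 + 4 = 25

25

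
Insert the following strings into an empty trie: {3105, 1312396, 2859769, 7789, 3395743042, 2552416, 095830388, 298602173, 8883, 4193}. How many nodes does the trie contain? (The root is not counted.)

62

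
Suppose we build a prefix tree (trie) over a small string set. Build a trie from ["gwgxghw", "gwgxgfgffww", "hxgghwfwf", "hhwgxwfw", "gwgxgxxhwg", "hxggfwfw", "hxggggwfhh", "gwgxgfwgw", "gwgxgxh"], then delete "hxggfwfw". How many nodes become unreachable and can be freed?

A node on "hxggfwfw"'s path can go only if nothing else ends at it or branches off below it.
The suffix "fwfw" (4 nodes) is used only by "hxggfwfw"; the node for "hxgg" still has the child "h", so pruning stops there.
Nodes removed: 4

4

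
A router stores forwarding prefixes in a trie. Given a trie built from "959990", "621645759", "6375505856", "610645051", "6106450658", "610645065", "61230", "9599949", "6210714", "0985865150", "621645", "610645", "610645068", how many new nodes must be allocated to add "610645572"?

Walking "610645572" from the root, the first 6 characters ("610645") follow existing edges; "5" is the first miss.
So 9 − 6 = 3 new nodes.

3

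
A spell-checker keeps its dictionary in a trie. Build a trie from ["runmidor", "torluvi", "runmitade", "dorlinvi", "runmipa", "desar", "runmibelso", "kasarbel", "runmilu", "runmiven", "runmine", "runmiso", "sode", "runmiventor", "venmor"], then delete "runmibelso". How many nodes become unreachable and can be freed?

5

A node on "runmibelso"'s path can go only if nothing else ends at it or branches off below it.
The suffix "belso" (5 nodes) is used only by "runmibelso"; the node for "runmi" still has the child "d", so pruning stops there.
Nodes removed: 5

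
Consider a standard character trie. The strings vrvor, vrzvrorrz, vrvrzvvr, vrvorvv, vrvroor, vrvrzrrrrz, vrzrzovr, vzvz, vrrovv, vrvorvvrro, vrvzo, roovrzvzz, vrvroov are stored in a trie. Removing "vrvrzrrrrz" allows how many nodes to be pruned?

5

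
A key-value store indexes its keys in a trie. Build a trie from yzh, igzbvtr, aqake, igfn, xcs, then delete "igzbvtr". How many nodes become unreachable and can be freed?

After clearing the end-marker at "igzbvtr", prune upward until reaching a node still needed by another word.
The suffix "zbvtr" (5 nodes) is used only by "igzbvtr"; the node for "ig" still has the child "f", so pruning stops there.
Nodes removed: 5

5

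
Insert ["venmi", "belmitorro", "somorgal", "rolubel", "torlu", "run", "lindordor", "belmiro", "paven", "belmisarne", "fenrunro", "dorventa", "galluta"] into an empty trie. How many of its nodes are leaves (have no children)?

Leaves are exactly the stored words that no other stored word extends.
Those words: "belmiro", "belmisarne", "belmitorro", "dorventa", "fenrunro", "galluta", "lindordor", "paven", "rolubel", "run", "somorgal", "torlu", "venmi"
Leaf count: 13

13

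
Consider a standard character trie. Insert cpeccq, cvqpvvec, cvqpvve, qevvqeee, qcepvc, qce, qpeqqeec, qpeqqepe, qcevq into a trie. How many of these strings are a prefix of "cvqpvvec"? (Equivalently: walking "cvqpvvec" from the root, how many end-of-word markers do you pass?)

2

Walk "cvqpvvec" from the root; an end-of-word marker is hit whenever a stored word is a prefix of "cvqpvvec".
Prefixes of the query that are stored words: "cvqpvve", "cvqpvvec"
Count: 2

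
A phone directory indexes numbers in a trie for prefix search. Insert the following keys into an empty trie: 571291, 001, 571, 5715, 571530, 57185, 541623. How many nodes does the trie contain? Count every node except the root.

Trace insertions, counting only characters that open a new branch:
  "571291" → 6 new (5, 7, 1, 2, 9, 1)
  "001" → 3 new (0, 0, 1)
  "571" → prefix "571" already present; 0 new (none)
  "5715" → prefix "571" already present; 1 new (5)
  "571530" → prefix "5715" already present; 2 new (3, 0)
  "57185" → prefix "571" already present; 2 new (8, 5)
  "541623" → prefix "5" already present; 5 new (4, 1, 6, 2, 3)
Total nodes = 6 + 3 + 0 + 1 + 2 + 2 + 5 = 19

19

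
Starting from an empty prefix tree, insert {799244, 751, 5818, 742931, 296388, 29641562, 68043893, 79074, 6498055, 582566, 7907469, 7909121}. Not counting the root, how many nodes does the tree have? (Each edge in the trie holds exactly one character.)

55

Insert word by word; a character creates a node only if that edge doesn't already exist:
  "799244" → 6 new (7, 9, 9, 2, 4, 4)
  "751" → prefix "7" already present; 2 new (5, 1)
  "5818" → 4 new (5, 8, 1, 8)
  "742931" → prefix "7" already present; 5 new (4, 2, 9, 3, 1)
  "296388" → 6 new (2, 9, 6, 3, 8, 8)
  "29641562" → prefix "296" already present; 5 new (4, 1, 5, 6, 2)
  "68043893" → 8 new (6, 8, 0, 4, 3, 8, 9, 3)
  "79074" → prefix "79" already present; 3 new (0, 7, 4)
  "6498055" → prefix "6" already present; 6 new (4, 9, 8, 0, 5, 5)
  "582566" → prefix "58" already present; 4 new (2, 5, 6, 6)
  "7907469" → prefix "79074" already present; 2 new (6, 9)
  "7909121" → prefix "790" already present; 4 new (9, 1, 2, 1)
Total nodes = 6 + 2 + 4 + 5 + 6 + 5 + 8 + 3 + 6 + 4 + 2 + 4 = 55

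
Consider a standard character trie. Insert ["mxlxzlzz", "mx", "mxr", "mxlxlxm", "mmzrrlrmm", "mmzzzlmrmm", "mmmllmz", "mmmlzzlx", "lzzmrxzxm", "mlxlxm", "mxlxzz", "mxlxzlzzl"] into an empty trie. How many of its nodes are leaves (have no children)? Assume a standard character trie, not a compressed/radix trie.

A leaf is a node with no children — equivalently, the end of a word that is not a proper prefix of any other stored word.
Those words: "lzzmrxzxm", "mlxlxm", "mmmllmz", "mmmlzzlx", "mmzrrlrmm", "mmzzzlmrmm", "mxlxlxm", "mxlxzlzzl", "mxlxzz", "mxr"
Leaf count: 10

10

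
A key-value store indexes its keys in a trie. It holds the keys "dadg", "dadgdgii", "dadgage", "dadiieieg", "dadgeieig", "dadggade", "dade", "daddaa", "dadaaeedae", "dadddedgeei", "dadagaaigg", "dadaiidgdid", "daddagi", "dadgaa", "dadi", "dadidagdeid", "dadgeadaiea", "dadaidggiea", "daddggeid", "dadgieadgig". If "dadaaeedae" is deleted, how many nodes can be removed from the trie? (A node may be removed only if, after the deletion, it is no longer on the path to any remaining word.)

6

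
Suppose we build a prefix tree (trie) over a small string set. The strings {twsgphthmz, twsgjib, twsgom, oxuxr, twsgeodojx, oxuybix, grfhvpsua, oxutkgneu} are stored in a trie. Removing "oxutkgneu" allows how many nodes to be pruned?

6

A node on "oxutkgneu"'s path can go only if nothing else ends at it or branches off below it.
The suffix "tkgneu" (6 nodes) is used only by "oxutkgneu"; the node for "oxu" still has the child "x", so pruning stops there.
Nodes removed: 6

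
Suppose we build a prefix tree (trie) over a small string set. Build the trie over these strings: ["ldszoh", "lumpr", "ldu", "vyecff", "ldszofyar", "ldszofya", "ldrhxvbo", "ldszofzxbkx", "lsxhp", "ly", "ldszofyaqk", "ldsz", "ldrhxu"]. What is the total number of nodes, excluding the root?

40

For each word, the new-node count is its length minus the longest prefix already in the trie:
  "ldszoh" → 6 new (l, d, s, z, o, h)
  "lumpr" → prefix "l" already present; 4 new (u, m, p, r)
  "ldu" → prefix "ld" already present; 1 new (u)
  "vyecff" → 6 new (v, y, e, c, f, f)
  "ldszofyar" → prefix "ldszo" already present; 4 new (f, y, a, r)
  "ldszofya" → prefix "ldszofya" already present; 0 new (none)
  "ldrhxvbo" → prefix "ld" already present; 6 new (r, h, x, v, b, o)
  "ldszofzxbkx" → prefix "ldszof" already present; 5 new (z, x, b, k, x)
  "lsxhp" → prefix "l" already present; 4 new (s, x, h, p)
  "ly" → prefix "l" already present; 1 new (y)
  "ldszofyaqk" → prefix "ldszofya" already present; 2 new (q, k)
  "ldsz" → prefix "ldsz" already present; 0 new (none)
  "ldrhxu" → prefix "ldrhx" already present; 1 new (u)
Total nodes = 6 + 4 + 1 + 6 + 4 + 0 + 6 + 5 + 4 + 1 + 2 + 0 + 1 = 40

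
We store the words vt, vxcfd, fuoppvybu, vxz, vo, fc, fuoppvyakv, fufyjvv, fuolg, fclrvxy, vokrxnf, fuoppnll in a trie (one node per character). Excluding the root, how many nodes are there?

41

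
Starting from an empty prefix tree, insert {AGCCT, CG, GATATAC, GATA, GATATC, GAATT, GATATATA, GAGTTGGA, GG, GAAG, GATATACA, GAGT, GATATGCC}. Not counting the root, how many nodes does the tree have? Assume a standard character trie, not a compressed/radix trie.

32

Trie structure (* marks end of a word):
(root)
├─ A
│  └─ G
│     └─ C
│        └─ C
│           └─ T *
├─ C
│  └─ G *
└─ G
   ├─ A
   │  ├─ A
   │  │  ├─ G *
   │  │  └─ T
   │  │     └─ T *
   │  ├─ G
   │  │  └─ T *
   │  │     └─ T
   │  │        └─ G
   │  │           └─ G
   │  │              └─ A *
   │  └─ T
   │     └─ A *
   │        └─ T
   │           ├─ A
   │           │  ├─ C *
   │           │  │  └─ A *
   │           │  └─ T
   │           │     └─ A *
   │           ├─ C *
   │           └─ G
   │              └─ C
   │                 └─ C *
   └─ G *
Counting every labelled node above: 32.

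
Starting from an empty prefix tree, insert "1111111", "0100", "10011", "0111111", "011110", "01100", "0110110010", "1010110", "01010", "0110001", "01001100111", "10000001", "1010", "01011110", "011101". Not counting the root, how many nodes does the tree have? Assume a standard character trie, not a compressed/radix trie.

56

For each word, the new-node count is its length minus the longest prefix already in the trie:
  "1111111" → 7 new (1, 1, 1, 1, 1, 1, 1)
  "0100" → 4 new (0, 1, 0, 0)
  "10011" → prefix "1" already present; 4 new (0, 0, 1, 1)
  "0111111" → prefix "01" already present; 5 new (1, 1, 1, 1, 1)
  "011110" → prefix "01111" already present; 1 new (0)
  "01100" → prefix "011" already present; 2 new (0, 0)
  "0110110010" → prefix "0110" already present; 6 new (1, 1, 0, 0, 1, 0)
  "1010110" → prefix "10" already present; 5 new (1, 0, 1, 1, 0)
  "01010" → prefix "010" already present; 2 new (1, 0)
  "0110001" → prefix "01100" already present; 2 new (0, 1)
  "01001100111" → prefix "0100" already present; 7 new (1, 1, 0, 0, 1, 1, 1)
  "10000001" → prefix "100" already present; 5 new (0, 0, 0, 0, 1)
  "1010" → prefix "1010" already present; 0 new (none)
  "01011110" → prefix "0101" already present; 4 new (1, 1, 1, 0)
  "011101" → prefix "0111" already present; 2 new (0, 1)
Total nodes = 7 + 4 + 4 + 5 + 1 + 2 + 6 + 5 + 2 + 2 + 7 + 5 + 0 + 4 + 2 = 56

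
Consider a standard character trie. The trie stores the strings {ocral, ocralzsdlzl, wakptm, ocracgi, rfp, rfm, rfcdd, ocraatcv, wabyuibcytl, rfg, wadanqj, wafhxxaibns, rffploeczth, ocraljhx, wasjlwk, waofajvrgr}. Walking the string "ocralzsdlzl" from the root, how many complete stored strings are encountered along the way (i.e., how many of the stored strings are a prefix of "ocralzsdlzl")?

2

Check each prefix of "ocralzsdlzl" against the stored set — each match is an end-marker on the path.
Prefixes of the query that are stored words: "ocral", "ocralzsdlzl"
Count: 2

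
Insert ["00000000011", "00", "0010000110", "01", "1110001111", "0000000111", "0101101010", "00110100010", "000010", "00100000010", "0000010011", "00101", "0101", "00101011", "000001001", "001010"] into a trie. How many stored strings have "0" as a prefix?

Walk to "0"; the words in its subtree are exactly those with that prefix.
Matches: "00", "00000000011", "0000000111", "000001001", "0000010011", "000010", "00100000010", "0010000110", "00101", "001010", "00101011", "00110100010", "01", "0101", "0101101010"
Count: 15

15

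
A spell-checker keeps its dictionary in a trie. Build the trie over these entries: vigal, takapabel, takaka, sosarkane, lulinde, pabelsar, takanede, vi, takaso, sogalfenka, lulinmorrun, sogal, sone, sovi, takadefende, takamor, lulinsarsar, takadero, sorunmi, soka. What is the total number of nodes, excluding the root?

Insert word by word; a character creates a node only if that edge doesn't already exist:
  "vigal" → 5 new (v, i, g, a, l)
  "takapabel" → 9 new (t, a, k, a, p, a, b, e, l)
  "takaka" → prefix "taka" already present; 2 new (k, a)
  "sosarkane" → 9 new (s, o, s, a, r, k, a, n, e)
  "lulinde" → 7 new (l, u, l, i, n, d, e)
  "pabelsar" → 8 new (p, a, b, e, l, s, a, r)
  "takanede" → prefix "taka" already present; 4 new (n, e, d, e)
  "vi" → prefix "vi" already present; 0 new (none)
  "takaso" → prefix "taka" already present; 2 new (s, o)
  "sogalfenka" → prefix "so" already present; 8 new (g, a, l, f, e, n, k, a)
  "lulinmorrun" → prefix "lulin" already present; 6 new (m, o, r, r, u, n)
  "sogal" → prefix "sogal" already present; 0 new (none)
  "sone" → prefix "so" already present; 2 new (n, e)
  "sovi" → prefix "so" already present; 2 new (v, i)
  "takadefende" → prefix "taka" already present; 7 new (d, e, f, e, n, d, e)
  "takamor" → prefix "taka" already present; 3 new (m, o, r)
  "lulinsarsar" → prefix "lulin" already present; 6 new (s, a, r, s, a, r)
  "takadero" → prefix "takade" already present; 2 new (r, o)
  "sorunmi" → prefix "so" already present; 5 new (r, u, n, m, i)
  "soka" → prefix "so" already present; 2 new (k, a)
Total nodes = 5 + 9 + 2 + 9 + 7 + 8 + 4 + 0 + 2 + 8 + 6 + 0 + 2 + 2 + 7 + 3 + 6 + 2 + 5 + 2 = 89

89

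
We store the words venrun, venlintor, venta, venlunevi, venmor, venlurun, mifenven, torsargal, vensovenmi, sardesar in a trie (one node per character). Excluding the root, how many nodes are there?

57

Trace insertions, counting only characters that open a new branch:
  "venrun" → 6 new (v, e, n, r, u, n)
  "venlintor" → prefix "ven" already present; 6 new (l, i, n, t, o, r)
  "venta" → prefix "ven" already present; 2 new (t, a)
  "venlunevi" → prefix "venl" already present; 5 new (u, n, e, v, i)
  "venmor" → prefix "ven" already present; 3 new (m, o, r)
  "venlurun" → prefix "venlu" already present; 3 new (r, u, n)
  "mifenven" → 8 new (m, i, f, e, n, v, e, n)
  "torsargal" → 9 new (t, o, r, s, a, r, g, a, l)
  "vensovenmi" → prefix "ven" already present; 7 new (s, o, v, e, n, m, i)
  "sardesar" → 8 new (s, a, r, d, e, s, a, r)
Total nodes = 6 + 6 + 2 + 5 + 3 + 3 + 8 + 9 + 7 + 8 = 57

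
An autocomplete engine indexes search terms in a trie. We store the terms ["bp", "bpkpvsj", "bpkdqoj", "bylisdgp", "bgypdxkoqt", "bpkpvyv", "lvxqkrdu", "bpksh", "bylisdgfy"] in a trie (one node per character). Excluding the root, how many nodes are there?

41

Count nodes per top-level branch (shared prefixes stored once):
  'b'-branch (bgypdxkoqt, bp, bpkdqoj, bpkpvsj, bpkpvyv, bpksh, bylisdgfy, bylisdgp): 33 nodes
  'l'-branch (lvxqkrdu): 8 nodes
Sum: 41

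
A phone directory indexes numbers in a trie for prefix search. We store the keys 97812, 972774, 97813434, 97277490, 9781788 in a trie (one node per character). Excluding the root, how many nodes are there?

Insert word by word; a character creates a node only if that edge doesn't already exist:
  "97812" → 5 new (9, 7, 8, 1, 2)
  "972774" → prefix "97" already present; 4 new (2, 7, 7, 4)
  "97813434" → prefix "9781" already present; 4 new (3, 4, 3, 4)
  "97277490" → prefix "972774" already present; 2 new (9, 0)
  "9781788" → prefix "9781" already present; 3 new (7, 8, 8)
Total nodes = 5 + 4 + 4 + 2 + 3 = 18

18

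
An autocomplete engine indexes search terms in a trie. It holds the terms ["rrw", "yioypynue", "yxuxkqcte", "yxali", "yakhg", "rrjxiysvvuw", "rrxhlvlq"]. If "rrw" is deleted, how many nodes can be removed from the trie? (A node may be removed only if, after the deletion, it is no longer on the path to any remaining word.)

A node on "rrw"'s path can go only if nothing else ends at it or branches off below it.
The suffix "w" (1 node) is used only by "rrw"; the node for "rr" still has the child "j", so pruning stops there.
Nodes removed: 1

1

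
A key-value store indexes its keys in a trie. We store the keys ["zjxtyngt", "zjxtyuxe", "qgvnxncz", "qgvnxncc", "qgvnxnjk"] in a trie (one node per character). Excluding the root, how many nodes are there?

22

Count nodes per top-level branch (shared prefixes stored once):
  'q'-branch (qgvnxncc, qgvnxncz, qgvnxnjk): 11 nodes
  'z'-branch (zjxtyngt, zjxtyuxe): 11 nodes
Sum: 22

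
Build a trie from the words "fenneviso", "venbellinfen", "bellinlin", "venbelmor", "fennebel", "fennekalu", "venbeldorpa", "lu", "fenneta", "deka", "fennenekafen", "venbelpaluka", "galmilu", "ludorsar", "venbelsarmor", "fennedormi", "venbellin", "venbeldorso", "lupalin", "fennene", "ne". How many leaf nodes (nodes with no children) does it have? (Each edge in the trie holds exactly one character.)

18

A leaf is a node with no children — equivalently, the end of a word that is not a proper prefix of any other stored word.
Those words: "bellinlin", "deka", "fennebel", "fennedormi", "fennekalu", "fennenekafen", "fenneta", "fenneviso", "galmilu", "ludorsar", "lupalin", "ne", "venbeldorpa", "venbeldorso", "venbellinfen", "venbelmor", "venbelpaluka", "venbelsarmor"
Leaf count: 18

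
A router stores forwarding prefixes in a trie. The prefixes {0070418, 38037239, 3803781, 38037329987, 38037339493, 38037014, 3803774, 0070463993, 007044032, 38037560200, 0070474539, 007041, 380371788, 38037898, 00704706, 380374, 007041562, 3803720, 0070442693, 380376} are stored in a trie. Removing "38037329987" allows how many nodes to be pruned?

5

After clearing the end-marker at "38037329987", prune upward until reaching a node still needed by another word.
The suffix "29987" (5 nodes) is used only by "38037329987"; the node for "380373" still has the child "3", so pruning stops there.
Nodes removed: 5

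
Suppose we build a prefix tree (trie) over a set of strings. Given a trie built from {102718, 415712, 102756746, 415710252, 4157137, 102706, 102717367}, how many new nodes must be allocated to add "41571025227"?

2

Walking "41571025227" from the root, the first 9 characters ("415710252") follow existing edges; "2" is the first miss.
New nodes needed: |"41571025227"| − 9 = 11 − 9 = 2.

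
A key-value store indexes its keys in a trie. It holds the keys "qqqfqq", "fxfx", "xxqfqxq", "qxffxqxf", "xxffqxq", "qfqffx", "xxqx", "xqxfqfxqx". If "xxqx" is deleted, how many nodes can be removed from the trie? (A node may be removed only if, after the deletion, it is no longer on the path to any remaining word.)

1

After clearing the end-marker at "xxqx", prune upward until reaching a node still needed by another word.
The suffix "x" (1 node) is used only by "xxqx"; the node for "xxq" still has the child "f", so pruning stops there.
Nodes removed: 1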